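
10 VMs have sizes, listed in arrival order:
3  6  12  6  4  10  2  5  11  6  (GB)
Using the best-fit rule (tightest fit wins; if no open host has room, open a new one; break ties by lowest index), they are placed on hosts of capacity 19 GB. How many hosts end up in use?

4

  3 → host 1 (new)  [load 3/19]
  6 → host 1  [load 9/19]
  12 → host 2 (new)  [load 12/19]
  6 → host 2  [load 18/19]
  4 → host 1  [load 13/19]
  10 → host 3 (new)  [load 10/19]
  2 → host 1  [load 15/19]
  5 → host 3  [load 15/19]
  11 → host 4 (new)  [load 11/19]
  6 → host 4  [load 17/19]
4 hosts opened.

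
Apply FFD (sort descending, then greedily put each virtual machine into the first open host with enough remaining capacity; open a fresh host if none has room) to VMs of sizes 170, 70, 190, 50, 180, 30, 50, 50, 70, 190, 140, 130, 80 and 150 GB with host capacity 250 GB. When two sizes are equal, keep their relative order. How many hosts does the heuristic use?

Sorted descending: 190, 190, 180, 170, 150, 140, 130, 80, 70, 70, 50, 50, 50, 30.
  190 → host 1 (new)  [load 190/250]
  190 → host 2 (new)  [load 190/250]
  180 → host 3 (new)  [load 180/250]
  170 → host 4 (new)  [load 170/250]
  150 → host 5 (new)  [load 150/250]
  140 → host 6 (new)  [load 140/250]
  130 → host 7 (new)  [load 130/250]
  80 → host 4  [load 250/250]
  70 → host 3  [load 250/250]
  70 → host 5  [load 220/250]
  50 → host 1  [load 240/250]
  50 → host 2  [load 240/250]
  50 → host 6  [load 190/250]
  30 → host 5  [load 250/250]
7 hosts opened.

7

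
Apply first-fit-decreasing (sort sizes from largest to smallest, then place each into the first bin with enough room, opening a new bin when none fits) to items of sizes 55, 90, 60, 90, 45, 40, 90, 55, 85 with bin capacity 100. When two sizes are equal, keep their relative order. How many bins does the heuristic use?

Sorted descending: 90, 90, 90, 85, 60, 55, 55, 45, 40.
  90 → bin 1 (new)  [load 90/100]
  90 → bin 2 (new)  [load 90/100]
  90 → bin 3 (new)  [load 90/100]
  85 → bin 4 (new)  [load 85/100]
  60 → bin 5 (new)  [load 60/100]
  55 → bin 6 (new)  [load 55/100]
  55 → bin 7 (new)  [load 55/100]
  45 → bin 6  [load 100/100]
  40 → bin 5  [load 100/100]
7 bins opened.

7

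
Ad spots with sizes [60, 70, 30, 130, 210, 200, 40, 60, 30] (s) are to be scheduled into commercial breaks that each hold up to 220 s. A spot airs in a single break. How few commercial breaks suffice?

Total = 210 + 200 + 130 + 70 + 60 + 60 + 40 + 30 + 30 = 830 s.
Lower bound: ⌈830/220⌉ = 4 commercial breaks.
A packing using 4 commercial breaks:
  break 1: 210 = 210
  break 2: 200 = 200
  break 3: 130 + 70 = 200
  break 4: 60 + 60 + 40 + 30 + 30 = 220
This matches the lower bound, so 4 is optimal.

4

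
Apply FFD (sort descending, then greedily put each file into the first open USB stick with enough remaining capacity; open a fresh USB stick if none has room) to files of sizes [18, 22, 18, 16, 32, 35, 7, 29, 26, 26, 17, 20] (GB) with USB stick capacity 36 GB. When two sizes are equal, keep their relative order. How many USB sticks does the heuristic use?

9

Sorted descending: 35, 32, 29, 26, 26, 22, 20, 18, 18, 17, 16, 7.
  35 → USB stick 1 (new)  [load 35/36]
  32 → USB stick 2 (new)  [load 32/36]
  29 → USB stick 3 (new)  [load 29/36]
  26 → USB stick 4 (new)  [load 26/36]
  26 → USB stick 5 (new)  [load 26/36]
  22 → USB stick 6 (new)  [load 22/36]
  20 → USB stick 7 (new)  [load 20/36]
  18 → USB stick 8 (new)  [load 18/36]
  18 → USB stick 8  [load 36/36]
  17 → USB stick 9 (new)  [load 17/36]
  16 → USB stick 7  [load 36/36]
  7 → USB stick 3  [load 36/36]
9 USB sticks opened.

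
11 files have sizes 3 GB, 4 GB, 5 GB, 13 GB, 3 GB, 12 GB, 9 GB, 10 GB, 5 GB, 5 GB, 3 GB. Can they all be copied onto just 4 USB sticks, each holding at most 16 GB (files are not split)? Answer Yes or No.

No

Total = 72 GB; ⌈72/16⌉ = 5.
At least 5 USB sticks are required, but only 4 are allowed.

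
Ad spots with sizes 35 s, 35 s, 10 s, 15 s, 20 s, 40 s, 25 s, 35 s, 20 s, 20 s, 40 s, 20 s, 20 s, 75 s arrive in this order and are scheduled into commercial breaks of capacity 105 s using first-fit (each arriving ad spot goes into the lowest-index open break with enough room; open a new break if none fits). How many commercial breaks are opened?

5

  35 → break 1 (new)  [load 35/105]
  35 → break 1  [load 70/105]
  10 → break 1  [load 80/105]
  15 → break 1  [load 95/105]
  20 → break 2 (new)  [load 20/105]
  40 → break 2  [load 60/105]
  25 → break 2  [load 85/105]
  35 → break 3 (new)  [load 35/105]
  20 → break 2  [load 105/105]
  20 → break 3  [load 55/105]
  40 → break 3  [load 95/105]
  20 → break 4 (new)  [load 20/105]
  20 → break 4  [load 40/105]
  75 → break 5 (new)  [load 75/105]
5 commercial breaks opened.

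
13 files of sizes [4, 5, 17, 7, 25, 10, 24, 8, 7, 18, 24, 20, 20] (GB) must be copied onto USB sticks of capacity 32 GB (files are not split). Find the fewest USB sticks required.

7

Total = 25 + 24 + 24 + 20 + 20 + 18 + 17 + 10 + 8 + 7 + 7 + 5 + 4 = 189 GB.
Lower bound: ⌈189/32⌉ = 6 USB sticks.
Also, 7 files each exceed 16 GB, and no two of those can share a USB stick, so at least 7 USB sticks are needed.
A packing using 7 USB sticks:
  USB stick 1: 25 + 7 = 32
  USB stick 2: 24 + 8 = 32
  USB stick 3: 24 + 7 = 31
  USB stick 4: 20 + 10 = 30
  USB stick 5: 20 + 5 + 4 = 29
  USB stick 6: 18 = 18
  USB stick 7: 17 = 17
This matches the lower bound, so 7 is optimal.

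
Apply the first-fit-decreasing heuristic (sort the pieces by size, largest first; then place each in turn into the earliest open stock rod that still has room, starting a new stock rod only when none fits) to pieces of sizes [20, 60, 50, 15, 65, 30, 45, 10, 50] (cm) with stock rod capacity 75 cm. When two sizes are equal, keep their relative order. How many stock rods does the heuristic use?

5

Sorted descending: 65, 60, 50, 50, 45, 30, 20, 15, 10.
  65 → stock rod 1 (new)  [load 65/75]
  60 → stock rod 2 (new)  [load 60/75]
  50 → stock rod 3 (new)  [load 50/75]
  50 → stock rod 4 (new)  [load 50/75]
  45 → stock rod 5 (new)  [load 45/75]
  30 → stock rod 5  [load 75/75]
  20 → stock rod 3  [load 70/75]
  15 → stock rod 2  [load 75/75]
  10 → stock rod 1  [load 75/75]
5 stock rods opened.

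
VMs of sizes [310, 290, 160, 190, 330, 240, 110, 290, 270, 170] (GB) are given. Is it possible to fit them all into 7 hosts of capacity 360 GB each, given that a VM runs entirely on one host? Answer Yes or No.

Total = 2360 GB; ⌈2360/360⌉ = 7.
The bound of 7 does not rule out 7, but exhaustive search shows no assignment into 7 hosts of capacity 360 GB exists — the minimum is 8.

No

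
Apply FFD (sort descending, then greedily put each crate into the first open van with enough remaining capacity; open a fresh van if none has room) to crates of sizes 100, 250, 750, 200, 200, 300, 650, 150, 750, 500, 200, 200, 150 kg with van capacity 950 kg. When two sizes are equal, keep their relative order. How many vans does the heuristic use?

Sorted descending: 750, 750, 650, 500, 300, 250, 200, 200, 200, 200, 150, 150, 100.
  750 → van 1 (new)  [load 750/950]
  750 → van 2 (new)  [load 750/950]
  650 → van 3 (new)  [load 650/950]
  500 → van 4 (new)  [load 500/950]
  300 → van 3  [load 950/950]
  250 → van 4  [load 750/950]
  200 → van 1  [load 950/950]
  200 → van 2  [load 950/950]
  200 → van 4  [load 950/950]
  200 → van 5 (new)  [load 200/950]
  150 → van 5  [load 350/950]
  150 → van 5  [load 500/950]
  100 → van 5  [load 600/950]
5 vans opened.

5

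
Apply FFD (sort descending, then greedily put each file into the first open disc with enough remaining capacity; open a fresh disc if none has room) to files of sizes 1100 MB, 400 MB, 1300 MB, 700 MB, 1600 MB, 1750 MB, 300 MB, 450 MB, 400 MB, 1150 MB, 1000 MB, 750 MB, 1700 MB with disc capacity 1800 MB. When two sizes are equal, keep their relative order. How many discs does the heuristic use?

8

Sorted descending: 1750, 1700, 1600, 1300, 1150, 1100, 1000, 750, 700, 450, 400, 400, 300.
  1750 → disc 1 (new)  [load 1750/1800]
  1700 → disc 2 (new)  [load 1700/1800]
  1600 → disc 3 (new)  [load 1600/1800]
  1300 → disc 4 (new)  [load 1300/1800]
  1150 → disc 5 (new)  [load 1150/1800]
  1100 → disc 6 (new)  [load 1100/1800]
  1000 → disc 7 (new)  [load 1000/1800]
  750 → disc 7  [load 1750/1800]
  700 → disc 6  [load 1800/1800]
  450 → disc 4  [load 1750/1800]
  400 → disc 5  [load 1550/1800]
  400 → disc 8 (new)  [load 400/1800]
  300 → disc 8  [load 700/1800]
8 discs opened.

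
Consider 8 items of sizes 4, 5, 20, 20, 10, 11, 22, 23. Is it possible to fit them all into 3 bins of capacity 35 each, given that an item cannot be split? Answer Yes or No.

Total = 115; ⌈115/35⌉ = 4.
At least 4 bins are required, but only 3 are allowed.

No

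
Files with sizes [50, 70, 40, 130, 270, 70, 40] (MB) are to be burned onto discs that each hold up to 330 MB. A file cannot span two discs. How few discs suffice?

Total = 270 + 130 + 70 + 70 + 50 + 40 + 40 = 670 MB.
Lower bound: ⌈670/330⌉ = 3 discs.
A packing using 3 discs:
  disc 1: 270 + 50 = 320
  disc 2: 130 + 70 + 70 + 40 = 310
  disc 3: 40 = 40
This matches the lower bound, so 3 is optimal.

3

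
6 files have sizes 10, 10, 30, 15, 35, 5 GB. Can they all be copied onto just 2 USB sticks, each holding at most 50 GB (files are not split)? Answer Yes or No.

No

Total = 105 GB; ⌈105/50⌉ = 3.
At least 3 USB sticks are required, but only 2 are allowed.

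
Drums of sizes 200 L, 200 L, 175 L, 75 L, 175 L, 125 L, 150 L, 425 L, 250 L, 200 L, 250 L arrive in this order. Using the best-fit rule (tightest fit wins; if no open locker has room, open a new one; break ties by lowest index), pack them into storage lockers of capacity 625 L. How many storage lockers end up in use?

  200 → locker 1 (new)  [load 200/625]
  200 → locker 1  [load 400/625]
  175 → locker 1  [load 575/625]
  75 → locker 2 (new)  [load 75/625]
  175 → locker 2  [load 250/625]
  125 → locker 2  [load 375/625]
  150 → locker 2  [load 525/625]
  425 → locker 3 (new)  [load 425/625]
  250 → locker 4 (new)  [load 250/625]
  200 → locker 3  [load 625/625]
  250 → locker 4  [load 500/625]
4 storage lockers opened.

4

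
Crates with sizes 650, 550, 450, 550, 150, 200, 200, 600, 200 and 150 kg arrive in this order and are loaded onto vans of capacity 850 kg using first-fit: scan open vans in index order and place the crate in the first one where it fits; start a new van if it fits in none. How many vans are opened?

  650 → van 1 (new)  [load 650/850]
  550 → van 2 (new)  [load 550/850]
  450 → van 3 (new)  [load 450/850]
  550 → van 4 (new)  [load 550/850]
  150 → van 1  [load 800/850]
  200 → van 2  [load 750/850]
  200 → van 3  [load 650/850]
  600 → van 5 (new)  [load 600/850]
  200 → van 3  [load 850/850]
  150 → van 4  [load 700/850]
5 vans opened.

5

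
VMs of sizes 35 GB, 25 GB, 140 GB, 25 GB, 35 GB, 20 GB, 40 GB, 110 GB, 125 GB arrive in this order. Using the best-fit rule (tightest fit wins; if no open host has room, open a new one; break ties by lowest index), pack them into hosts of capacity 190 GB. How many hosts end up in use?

  35 → host 1 (new)  [load 35/190]
  25 → host 1  [load 60/190]
  140 → host 2 (new)  [load 140/190]
  25 → host 2  [load 165/190]
  35 → host 1  [load 95/190]
  20 → host 2  [load 185/190]
  40 → host 1  [load 135/190]
  110 → host 3 (new)  [load 110/190]
  125 → host 4 (new)  [load 125/190]
4 hosts opened.

4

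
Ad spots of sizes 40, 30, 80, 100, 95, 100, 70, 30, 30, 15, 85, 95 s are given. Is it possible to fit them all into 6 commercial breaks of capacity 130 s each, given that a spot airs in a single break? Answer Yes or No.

Total = 770 s; ⌈770/130⌉ = 6.
7 ad spots each exceed half the capacity and cannot share a break, forcing at least 7 commercial breaks.
At least 7 commercial breaks are required, but only 6 are allowed.

No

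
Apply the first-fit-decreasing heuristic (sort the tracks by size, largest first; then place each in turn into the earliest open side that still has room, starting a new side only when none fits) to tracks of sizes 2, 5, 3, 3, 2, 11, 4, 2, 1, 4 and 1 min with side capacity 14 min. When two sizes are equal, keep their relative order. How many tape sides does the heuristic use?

3

Sorted descending: 11, 5, 4, 4, 3, 3, 2, 2, 2, 1, 1.
  11 → side 1 (new)  [load 11/14]
  5 → side 2 (new)  [load 5/14]
  4 → side 2  [load 9/14]
  4 → side 2  [load 13/14]
  3 → side 1  [load 14/14]
  3 → side 3 (new)  [load 3/14]
  2 → side 3  [load 5/14]
  2 → side 3  [load 7/14]
  2 → side 3  [load 9/14]
  1 → side 2  [load 14/14]
  1 → side 3  [load 10/14]
3 tape sides opened.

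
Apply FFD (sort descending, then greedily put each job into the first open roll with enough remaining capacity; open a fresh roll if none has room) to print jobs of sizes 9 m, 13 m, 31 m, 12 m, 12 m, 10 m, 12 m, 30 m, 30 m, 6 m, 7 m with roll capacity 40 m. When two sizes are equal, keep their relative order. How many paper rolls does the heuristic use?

5

Sorted descending: 31, 30, 30, 13, 12, 12, 12, 10, 9, 7, 6.
  31 → roll 1 (new)  [load 31/40]
  30 → roll 2 (new)  [load 30/40]
  30 → roll 3 (new)  [load 30/40]
  13 → roll 4 (new)  [load 13/40]
  12 → roll 4  [load 25/40]
  12 → roll 4  [load 37/40]
  12 → roll 5 (new)  [load 12/40]
  10 → roll 2  [load 40/40]
  9 → roll 1  [load 40/40]
  7 → roll 3  [load 37/40]
  6 → roll 5  [load 18/40]
5 paper rolls opened.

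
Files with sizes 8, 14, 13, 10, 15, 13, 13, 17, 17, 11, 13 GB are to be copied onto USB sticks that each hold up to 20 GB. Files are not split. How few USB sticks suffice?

Total = 17 + 17 + 15 + 14 + 13 + 13 + 13 + 13 + 11 + 10 + 8 = 144 GB.
Lower bound: ⌈144/20⌉ = 8 USB sticks.
Also, 9 files each exceed 10 GB, and no two of those can share a USB stick, so at least 9 USB sticks are needed.
A packing using 10 USB sticks:
  USB stick 1: 17 = 17
  USB stick 2: 17 = 17
  USB stick 3: 15 = 15
  USB stick 4: 14 = 14
  USB stick 5: 13 = 13
  USB stick 6: 13 = 13
  USB stick 7: 13 = 13
  USB stick 8: 13 = 13
  USB stick 9: 11 + 8 = 19
  USB stick 10: 10 = 10
No arrangement into 9 USB sticks stays within capacity, so 10 is optimal.

10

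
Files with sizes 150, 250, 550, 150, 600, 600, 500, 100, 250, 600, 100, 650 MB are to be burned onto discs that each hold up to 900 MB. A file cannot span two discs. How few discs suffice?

6

Total = 650 + 600 + 600 + 600 + 550 + 500 + 250 + 250 + 150 + 150 + 100 + 100 = 4500 MB.
Lower bound: ⌈4500/900⌉ = 5 discs.
Also, 6 files each exceed 450 MB, and no two of those can share a disc, so at least 6 discs are needed.
A packing using 6 discs:
  disc 1: 650 + 250 = 900
  disc 2: 600 + 250 = 850
  disc 3: 600 + 150 + 150 = 900
  disc 4: 600 + 100 + 100 = 800
  disc 5: 550 = 550
  disc 6: 500 = 500
This matches the lower bound, so 6 is optimal.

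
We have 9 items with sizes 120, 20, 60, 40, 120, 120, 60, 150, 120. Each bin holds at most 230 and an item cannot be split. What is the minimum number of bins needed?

5

Total = 150 + 120 + 120 + 120 + 120 + 60 + 60 + 40 + 20 = 810.
Lower bound: ⌈810/230⌉ = 4 bins.
Also, 5 items each exceed 115, and no two of those can share a bin, so at least 5 bins are needed.
A packing using 5 bins:
  bin 1: 150 + 60 + 20 = 230
  bin 2: 120 + 60 + 40 = 220
  bin 3: 120 = 120
  bin 4: 120 = 120
  bin 5: 120 = 120
This matches the lower bound, so 5 is optimal.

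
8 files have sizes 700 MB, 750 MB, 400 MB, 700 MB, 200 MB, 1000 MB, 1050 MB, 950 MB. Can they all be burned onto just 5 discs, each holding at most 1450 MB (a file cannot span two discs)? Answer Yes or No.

A valid assignment using 5 discs:
  disc 1: 1050 + 400 = 1450
  disc 2: 1000 + 200 = 1200
  disc 3: 950 = 950
  disc 4: 750 + 700 = 1450
  disc 5: 700 = 700
Every load is within 1450 MB, so 5 discs suffice.

Yes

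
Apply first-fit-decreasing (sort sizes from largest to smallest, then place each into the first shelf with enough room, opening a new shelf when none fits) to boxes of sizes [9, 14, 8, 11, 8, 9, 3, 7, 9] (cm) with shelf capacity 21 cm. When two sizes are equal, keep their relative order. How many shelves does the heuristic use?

4

Sorted descending: 14, 11, 9, 9, 9, 8, 8, 7, 3.
  14 → shelf 1 (new)  [load 14/21]
  11 → shelf 2 (new)  [load 11/21]
  9 → shelf 2  [load 20/21]
  9 → shelf 3 (new)  [load 9/21]
  9 → shelf 3  [load 18/21]
  8 → shelf 4 (new)  [load 8/21]
  8 → shelf 4  [load 16/21]
  7 → shelf 1  [load 21/21]
  3 → shelf 3  [load 21/21]
4 shelves opened.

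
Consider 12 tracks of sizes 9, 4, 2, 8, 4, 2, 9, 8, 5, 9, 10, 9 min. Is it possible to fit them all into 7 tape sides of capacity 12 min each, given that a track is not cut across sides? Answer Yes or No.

No

Total = 79 min; ⌈79/12⌉ = 7.
The bound of 7 does not rule out 7, but exhaustive search shows no assignment into 7 tape sides of capacity 12 min exists — the minimum is 8.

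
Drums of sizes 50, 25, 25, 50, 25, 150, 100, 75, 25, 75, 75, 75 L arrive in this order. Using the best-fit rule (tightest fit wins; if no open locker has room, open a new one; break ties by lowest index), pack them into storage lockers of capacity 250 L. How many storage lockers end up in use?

  50 → locker 1 (new)  [load 50/250]
  25 → locker 1  [load 75/250]
  25 → locker 1  [load 100/250]
  50 → locker 1  [load 150/250]
  25 → locker 1  [load 175/250]
  150 → locker 2 (new)  [load 150/250]
  100 → locker 2  [load 250/250]
  75 → locker 1  [load 250/250]
  25 → locker 3 (new)  [load 25/250]
  75 → locker 3  [load 100/250]
  75 → locker 3  [load 175/250]
  75 → locker 3  [load 250/250]
3 storage lockers opened.

3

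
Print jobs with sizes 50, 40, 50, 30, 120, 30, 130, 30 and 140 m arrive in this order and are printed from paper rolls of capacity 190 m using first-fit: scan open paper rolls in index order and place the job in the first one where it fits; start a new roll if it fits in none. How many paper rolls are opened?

4

  50 → roll 1 (new)  [load 50/190]
  40 → roll 1  [load 90/190]
  50 → roll 1  [load 140/190]
  30 → roll 1  [load 170/190]
  120 → roll 2 (new)  [load 120/190]
  30 → roll 2  [load 150/190]
  130 → roll 3 (new)  [load 130/190]
  30 → roll 2  [load 180/190]
  140 → roll 4 (new)  [load 140/190]
4 paper rolls opened.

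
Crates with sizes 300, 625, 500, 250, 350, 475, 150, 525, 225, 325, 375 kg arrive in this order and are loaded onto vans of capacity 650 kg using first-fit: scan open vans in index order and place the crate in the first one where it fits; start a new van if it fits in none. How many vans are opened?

  300 → van 1 (new)  [load 300/650]
  625 → van 2 (new)  [load 625/650]
  500 → van 3 (new)  [load 500/650]
  250 → van 1  [load 550/650]
  350 → van 4 (new)  [load 350/650]
  475 → van 5 (new)  [load 475/650]
  150 → van 3  [load 650/650]
  525 → van 6 (new)  [load 525/650]
  225 → van 4  [load 575/650]
  325 → van 7 (new)  [load 325/650]
  375 → van 8 (new)  [load 375/650]
8 vans opened.

8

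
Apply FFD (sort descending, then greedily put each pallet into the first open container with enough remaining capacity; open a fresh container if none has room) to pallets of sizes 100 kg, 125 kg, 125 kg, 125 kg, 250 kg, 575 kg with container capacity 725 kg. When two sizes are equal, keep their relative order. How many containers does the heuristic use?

2

Sorted descending: 575, 250, 125, 125, 125, 100.
  575 → container 1 (new)  [load 575/725]
  250 → container 2 (new)  [load 250/725]
  125 → container 1  [load 700/725]
  125 → container 2  [load 375/725]
  125 → container 2  [load 500/725]
  100 → container 2  [load 600/725]
2 containers opened.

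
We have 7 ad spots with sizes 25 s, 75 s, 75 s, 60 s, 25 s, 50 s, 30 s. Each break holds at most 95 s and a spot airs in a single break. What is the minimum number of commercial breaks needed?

5

Total = 75 + 75 + 60 + 50 + 30 + 25 + 25 = 340 s.
Lower bound: ⌈340/95⌉ = 4 commercial breaks.
A packing using 5 commercial breaks:
  break 1: 75 = 75
  break 2: 75 = 75
  break 3: 60 + 30 = 90
  break 4: 50 + 25 = 75
  break 5: 25 = 25
No arrangement into 4 commercial breaks stays within capacity, so 5 is optimal.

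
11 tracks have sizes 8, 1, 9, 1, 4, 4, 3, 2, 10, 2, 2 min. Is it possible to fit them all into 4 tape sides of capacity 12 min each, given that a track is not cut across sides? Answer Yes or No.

Yes

A valid assignment using 4 tape sides:
  side 1: 10 + 2 = 12
  side 2: 9 + 3 = 12
  side 3: 8 + 4 = 12
  side 4: 4 + 2 + 2 + 1 + 1 = 10
Every load is within 12 min, so 4 tape sides suffice.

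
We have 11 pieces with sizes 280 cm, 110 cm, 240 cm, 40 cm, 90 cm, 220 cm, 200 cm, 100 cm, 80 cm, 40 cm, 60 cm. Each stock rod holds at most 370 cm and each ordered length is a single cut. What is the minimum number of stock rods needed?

Total = 280 + 240 + 220 + 200 + 110 + 100 + 90 + 80 + 60 + 40 + 40 = 1460 cm.
Lower bound: ⌈1460/370⌉ = 4 stock rods.
A packing using 4 stock rods:
  stock rod 1: 280 + 90 = 370
  stock rod 2: 240 + 80 + 40 = 360
  stock rod 3: 220 + 110 + 40 = 370
  stock rod 4: 200 + 100 + 60 = 360
This matches the lower bound, so 4 is optimal.

4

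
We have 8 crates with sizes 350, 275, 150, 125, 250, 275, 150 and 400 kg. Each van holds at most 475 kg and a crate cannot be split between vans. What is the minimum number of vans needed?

Total = 400 + 350 + 275 + 275 + 250 + 150 + 150 + 125 = 1975 kg.
Lower bound: ⌈1975/475⌉ = 5 vans.
A packing using 5 vans:
  van 1: 400 = 400
  van 2: 350 + 125 = 475
  van 3: 275 + 150 = 425
  van 4: 275 + 150 = 425
  van 5: 250 = 250
This matches the lower bound, so 5 is optimal.

5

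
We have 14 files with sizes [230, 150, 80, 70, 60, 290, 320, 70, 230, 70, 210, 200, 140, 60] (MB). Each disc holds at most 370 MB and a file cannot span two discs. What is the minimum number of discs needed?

Total = 320 + 290 + 230 + 230 + 210 + 200 + 150 + 140 + 80 + 70 + 70 + 70 + 60 + 60 = 2180 MB.
Lower bound: ⌈2180/370⌉ = 6 discs.
A packing using 7 discs:
  disc 1: 320 = 320
  disc 2: 290 + 80 = 370
  disc 3: 230 + 140 = 370
  disc 4: 230 + 70 + 70 = 370
  disc 5: 210 + 150 = 360
  disc 6: 200 + 70 + 60 = 330
  disc 7: 60 = 60
No arrangement into 6 discs stays within capacity, so 7 is optimal.

7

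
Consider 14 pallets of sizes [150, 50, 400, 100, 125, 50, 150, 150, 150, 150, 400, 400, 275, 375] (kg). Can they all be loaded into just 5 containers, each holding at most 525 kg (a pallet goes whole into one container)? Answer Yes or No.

Total = 2925 kg; ⌈2925/525⌉ = 6.
At least 6 containers are required, but only 5 are allowed.

No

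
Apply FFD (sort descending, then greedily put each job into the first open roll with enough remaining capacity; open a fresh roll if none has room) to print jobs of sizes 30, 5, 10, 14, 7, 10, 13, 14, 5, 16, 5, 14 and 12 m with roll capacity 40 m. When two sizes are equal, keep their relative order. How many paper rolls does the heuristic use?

Sorted descending: 30, 16, 14, 14, 14, 13, 12, 10, 10, 7, 5, 5, 5.
  30 → roll 1 (new)  [load 30/40]
  16 → roll 2 (new)  [load 16/40]
  14 → roll 2  [load 30/40]
  14 → roll 3 (new)  [load 14/40]
  14 → roll 3  [load 28/40]
  13 → roll 4 (new)  [load 13/40]
  12 → roll 3  [load 40/40]
  10 → roll 1  [load 40/40]
  10 → roll 2  [load 40/40]
  7 → roll 4  [load 20/40]
  5 → roll 4  [load 25/40]
  5 → roll 4  [load 30/40]
  5 → roll 4  [load 35/40]
4 paper rolls opened.

4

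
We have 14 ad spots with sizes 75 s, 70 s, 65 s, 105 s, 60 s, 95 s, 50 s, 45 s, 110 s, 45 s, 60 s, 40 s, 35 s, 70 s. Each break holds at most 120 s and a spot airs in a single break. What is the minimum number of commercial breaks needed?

Total = 110 + 105 + 95 + 75 + 70 + 70 + 65 + 60 + 60 + 50 + 45 + 45 + 40 + 35 = 925 s.
Lower bound: ⌈925/120⌉ = 8 commercial breaks.
A packing using 9 commercial breaks:
  break 1: 110 = 110
  break 2: 105 = 105
  break 3: 95 = 95
  break 4: 75 + 45 = 120
  break 5: 70 + 50 = 120
  break 6: 70 + 45 = 115
  break 7: 65 + 40 = 105
  break 8: 60 + 60 = 120
  break 9: 35 = 35
No arrangement into 8 commercial breaks stays within capacity, so 9 is optimal.

9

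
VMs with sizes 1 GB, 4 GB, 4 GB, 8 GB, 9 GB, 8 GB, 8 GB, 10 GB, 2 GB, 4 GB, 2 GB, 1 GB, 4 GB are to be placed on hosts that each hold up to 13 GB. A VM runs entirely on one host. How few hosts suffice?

6

Total = 10 + 9 + 8 + 8 + 8 + 4 + 4 + 4 + 4 + 2 + 2 + 1 + 1 = 65 GB.
Lower bound: ⌈65/13⌉ = 5 hosts.
A packing using 6 hosts:
  host 1: 10 + 2 + 1 = 13
  host 2: 9 + 4 = 13
  host 3: 8 + 4 + 1 = 13
  host 4: 8 + 4 = 12
  host 5: 8 + 4 = 12
  host 6: 2 = 2
No arrangement into 5 hosts stays within capacity, so 6 is optimal.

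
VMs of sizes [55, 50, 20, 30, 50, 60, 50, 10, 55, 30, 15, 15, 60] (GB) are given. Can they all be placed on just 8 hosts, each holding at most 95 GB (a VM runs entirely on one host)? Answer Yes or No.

Yes

A valid assignment using 7 hosts:
  host 1: 60 + 30 = 90
  host 2: 60 + 30 = 90
  host 3: 55 + 20 + 15 = 90
  host 4: 55 + 15 + 10 = 80
  host 5: 50 = 50
  host 6: 50 = 50
  host 7: 50 = 50
That uses only 7 ≤ 8, so 8 hosts are enough.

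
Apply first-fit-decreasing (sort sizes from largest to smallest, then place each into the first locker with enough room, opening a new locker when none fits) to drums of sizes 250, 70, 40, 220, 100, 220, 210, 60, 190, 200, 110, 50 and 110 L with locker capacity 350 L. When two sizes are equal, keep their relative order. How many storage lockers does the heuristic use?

Sorted descending: 250, 220, 220, 210, 200, 190, 110, 110, 100, 70, 60, 50, 40.
  250 → locker 1 (new)  [load 250/350]
  220 → locker 2 (new)  [load 220/350]
  220 → locker 3 (new)  [load 220/350]
  210 → locker 4 (new)  [load 210/350]
  200 → locker 5 (new)  [load 200/350]
  190 → locker 6 (new)  [load 190/350]
  110 → locker 2  [load 330/350]
  110 → locker 3  [load 330/350]
  100 → locker 1  [load 350/350]
  70 → locker 4  [load 280/350]
  60 → locker 4  [load 340/350]
  50 → locker 5  [load 250/350]
  40 → locker 5  [load 290/350]
6 storage lockers opened.

6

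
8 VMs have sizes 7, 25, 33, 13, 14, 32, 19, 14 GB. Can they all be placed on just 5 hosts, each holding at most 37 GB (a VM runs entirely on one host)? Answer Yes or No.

A valid assignment using 5 hosts:
  host 1: 33 = 33
  host 2: 32 = 32
  host 3: 25 + 7 = 32
  host 4: 19 + 14 = 33
  host 5: 14 + 13 = 27
Every load is within 37 GB, so 5 hosts suffice.

Yes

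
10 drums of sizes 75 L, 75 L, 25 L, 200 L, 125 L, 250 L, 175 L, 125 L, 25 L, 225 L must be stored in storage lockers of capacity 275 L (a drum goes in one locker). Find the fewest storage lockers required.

5

Total = 250 + 225 + 200 + 175 + 125 + 125 + 75 + 75 + 25 + 25 = 1300 L.
Lower bound: ⌈1300/275⌉ = 5 storage lockers.
A packing using 5 storage lockers:
  locker 1: 250 + 25 = 275
  locker 2: 225 + 25 = 250
  locker 3: 200 + 75 = 275
  locker 4: 175 + 75 = 250
  locker 5: 125 + 125 = 250
This matches the lower bound, so 5 is optimal.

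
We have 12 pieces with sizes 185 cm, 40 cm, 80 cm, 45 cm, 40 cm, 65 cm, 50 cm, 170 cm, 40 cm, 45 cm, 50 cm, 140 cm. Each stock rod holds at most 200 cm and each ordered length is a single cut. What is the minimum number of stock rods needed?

6

Total = 185 + 170 + 140 + 80 + 65 + 50 + 50 + 45 + 45 + 40 + 40 + 40 = 950 cm.
Lower bound: ⌈950/200⌉ = 5 stock rods.
A packing using 6 stock rods:
  stock rod 1: 185 = 185
  stock rod 2: 170 = 170
  stock rod 3: 140 + 50 = 190
  stock rod 4: 80 + 65 + 50 = 195
  stock rod 5: 45 + 45 + 40 + 40 = 170
  stock rod 6: 40 = 40
No arrangement into 5 stock rods stays within capacity, so 6 is optimal.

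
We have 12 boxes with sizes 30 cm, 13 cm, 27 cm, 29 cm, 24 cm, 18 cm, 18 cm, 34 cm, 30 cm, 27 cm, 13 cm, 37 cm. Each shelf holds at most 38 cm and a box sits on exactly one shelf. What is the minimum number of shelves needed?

10

Total = 37 + 34 + 30 + 30 + 29 + 27 + 27 + 24 + 18 + 18 + 13 + 13 = 300 cm.
Lower bound: ⌈300/38⌉ = 8 shelves.
A packing using 10 shelves:
  shelf 1: 37 = 37
  shelf 2: 34 = 34
  shelf 3: 30 = 30
  shelf 4: 30 = 30
  shelf 5: 29 = 29
  shelf 6: 27 = 27
  shelf 7: 27 = 27
  shelf 8: 24 + 13 = 37
  shelf 9: 18 + 18 = 36
  shelf 10: 13 = 13
No arrangement into 9 shelves stays within capacity, so 10 is optimal.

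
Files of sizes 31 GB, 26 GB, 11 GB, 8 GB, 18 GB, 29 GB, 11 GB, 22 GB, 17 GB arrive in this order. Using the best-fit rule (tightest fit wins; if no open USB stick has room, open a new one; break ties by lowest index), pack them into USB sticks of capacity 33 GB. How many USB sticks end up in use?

  31 → USB stick 1 (new)  [load 31/33]
  26 → USB stick 2 (new)  [load 26/33]
  11 → USB stick 3 (new)  [load 11/33]
  8 → USB stick 3  [load 19/33]
  18 → USB stick 4 (new)  [load 18/33]
  29 → USB stick 5 (new)  [load 29/33]
  11 → USB stick 3  [load 30/33]
  22 → USB stick 6 (new)  [load 22/33]
  17 → USB stick 7 (new)  [load 17/33]
7 USB sticks opened.

7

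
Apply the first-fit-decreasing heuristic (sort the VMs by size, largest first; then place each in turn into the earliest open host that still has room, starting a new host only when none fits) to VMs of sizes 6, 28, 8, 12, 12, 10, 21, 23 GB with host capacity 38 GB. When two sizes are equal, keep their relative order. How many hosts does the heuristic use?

4

Sorted descending: 28, 23, 21, 12, 12, 10, 8, 6.
  28 → host 1 (new)  [load 28/38]
  23 → host 2 (new)  [load 23/38]
  21 → host 3 (new)  [load 21/38]
  12 → host 2  [load 35/38]
  12 → host 3  [load 33/38]
  10 → host 1  [load 38/38]
  8 → host 4 (new)  [load 8/38]
  6 → host 4  [load 14/38]
4 hosts opened.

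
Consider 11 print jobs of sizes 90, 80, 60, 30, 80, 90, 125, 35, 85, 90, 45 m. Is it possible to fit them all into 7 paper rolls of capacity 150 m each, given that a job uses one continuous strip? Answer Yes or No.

A valid assignment using 7 paper rolls:
  roll 1: 125 = 125
  roll 2: 90 + 60 = 150
  roll 3: 90 + 45 = 135
  roll 4: 90 + 35 = 125
  roll 5: 85 + 30 = 115
  roll 6: 80 = 80
  roll 7: 80 = 80
Every load is within 150 m, so 7 paper rolls suffice.

Yes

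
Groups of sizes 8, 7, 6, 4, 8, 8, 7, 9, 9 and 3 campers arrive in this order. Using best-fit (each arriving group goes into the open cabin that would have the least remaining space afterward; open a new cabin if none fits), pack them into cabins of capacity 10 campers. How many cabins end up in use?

8

  8 → cabin 1 (new)  [load 8/10]
  7 → cabin 2 (new)  [load 7/10]
  6 → cabin 3 (new)  [load 6/10]
  4 → cabin 3  [load 10/10]
  8 → cabin 4 (new)  [load 8/10]
  8 → cabin 5 (new)  [load 8/10]
  7 → cabin 6 (new)  [load 7/10]
  9 → cabin 7 (new)  [load 9/10]
  9 → cabin 8 (new)  [load 9/10]
  3 → cabin 2  [load 10/10]
8 cabins opened.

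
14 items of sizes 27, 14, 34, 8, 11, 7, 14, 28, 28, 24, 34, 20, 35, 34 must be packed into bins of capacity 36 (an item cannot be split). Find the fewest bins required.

Total = 35 + 34 + 34 + 34 + 28 + 28 + 27 + 24 + 20 + 14 + 14 + 11 + 8 + 7 = 318.
Lower bound: ⌈318/36⌉ = 9 bins.
A packing using 10 bins:
  bin 1: 35 = 35
  bin 2: 34 = 34
  bin 3: 34 = 34
  bin 4: 34 = 34
  bin 5: 28 + 8 = 36
  bin 6: 28 + 7 = 35
  bin 7: 27 = 27
  bin 8: 24 + 11 = 35
  bin 9: 20 + 14 = 34
  bin 10: 14 = 14
No arrangement into 9 bins stays within capacity, so 10 is optimal.

10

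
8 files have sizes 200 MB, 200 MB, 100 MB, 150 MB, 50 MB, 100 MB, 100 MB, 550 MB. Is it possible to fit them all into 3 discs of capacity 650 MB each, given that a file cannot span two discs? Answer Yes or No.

Yes

A valid assignment using 3 discs:
  disc 1: 550 + 100 = 650
  disc 2: 200 + 200 + 150 + 100 = 650
  disc 3: 100 + 50 = 150
Every load is within 650 MB, so 3 discs suffice.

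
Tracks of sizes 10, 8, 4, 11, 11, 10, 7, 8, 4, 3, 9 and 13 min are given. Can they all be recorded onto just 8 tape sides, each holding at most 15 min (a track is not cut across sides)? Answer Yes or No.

Yes

A valid assignment using 8 tape sides:
  side 1: 13 = 13
  side 2: 11 + 4 = 15
  side 3: 11 + 4 = 15
  side 4: 10 + 3 = 13
  side 5: 10 = 10
  side 6: 9 = 9
  side 7: 8 + 7 = 15
  side 8: 8 = 8
Every load is within 15 min, so 8 tape sides suffice.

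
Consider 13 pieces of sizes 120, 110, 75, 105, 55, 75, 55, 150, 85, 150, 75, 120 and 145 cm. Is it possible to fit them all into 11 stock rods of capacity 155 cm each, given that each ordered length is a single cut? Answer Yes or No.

Yes

A valid assignment using 10 stock rods:
  stock rod 1: 150 = 150
  stock rod 2: 150 = 150
  stock rod 3: 145 = 145
  stock rod 4: 120 = 120
  stock rod 5: 120 = 120
  stock rod 6: 110 = 110
  stock rod 7: 105 = 105
  stock rod 8: 85 + 55 = 140
  stock rod 9: 75 + 75 = 150
  stock rod 10: 75 + 55 = 130
That uses only 10 ≤ 11, so 11 stock rods are enough.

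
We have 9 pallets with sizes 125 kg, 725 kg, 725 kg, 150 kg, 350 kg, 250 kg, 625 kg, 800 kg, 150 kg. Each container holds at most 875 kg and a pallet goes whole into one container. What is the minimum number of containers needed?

5

Total = 800 + 725 + 725 + 625 + 350 + 250 + 150 + 150 + 125 = 3900 kg.
Lower bound: ⌈3900/875⌉ = 5 containers.
A packing using 5 containers:
  container 1: 800 = 800
  container 2: 725 + 150 = 875
  container 3: 725 + 150 = 875
  container 4: 625 + 250 = 875
  container 5: 350 + 125 = 475
This matches the lower bound, so 5 is optimal.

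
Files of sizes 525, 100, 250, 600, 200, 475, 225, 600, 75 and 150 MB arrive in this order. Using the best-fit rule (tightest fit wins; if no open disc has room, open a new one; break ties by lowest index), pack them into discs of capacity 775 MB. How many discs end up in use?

5

  525 → disc 1 (new)  [load 525/775]
  100 → disc 1  [load 625/775]
  250 → disc 2 (new)  [load 250/775]
  600 → disc 3 (new)  [load 600/775]
  200 → disc 2  [load 450/775]
  475 → disc 4 (new)  [load 475/775]
  225 → disc 4  [load 700/775]
  600 → disc 5 (new)  [load 600/775]
  75 → disc 4  [load 775/775]
  150 → disc 1  [load 775/775]
5 discs opened.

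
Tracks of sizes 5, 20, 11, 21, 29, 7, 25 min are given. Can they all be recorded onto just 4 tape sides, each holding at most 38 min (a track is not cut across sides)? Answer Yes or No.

A valid assignment using 4 tape sides:
  side 1: 29 + 7 = 36
  side 2: 25 + 11 = 36
  side 3: 21 + 5 = 26
  side 4: 20 = 20
Every load is within 38 min, so 4 tape sides suffice.

Yes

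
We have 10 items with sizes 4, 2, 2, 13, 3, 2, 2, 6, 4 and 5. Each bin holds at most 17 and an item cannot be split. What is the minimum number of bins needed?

Total = 13 + 6 + 5 + 4 + 4 + 3 + 2 + 2 + 2 + 2 = 43.
Lower bound: ⌈43/17⌉ = 3 bins.
A packing using 3 bins:
  bin 1: 13 + 4 = 17
  bin 2: 6 + 5 + 4 + 2 = 17
  bin 3: 3 + 2 + 2 + 2 = 9
This matches the lower bound, so 3 is optimal.

3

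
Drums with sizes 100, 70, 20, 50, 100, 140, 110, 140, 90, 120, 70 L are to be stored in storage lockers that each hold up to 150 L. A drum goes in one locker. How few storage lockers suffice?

8

Total = 140 + 140 + 120 + 110 + 100 + 100 + 90 + 70 + 70 + 50 + 20 = 1010 L.
Lower bound: ⌈1010/150⌉ = 7 storage lockers.
A packing using 8 storage lockers:
  locker 1: 140 = 140
  locker 2: 140 = 140
  locker 3: 120 + 20 = 140
  locker 4: 110 = 110
  locker 5: 100 + 50 = 150
  locker 6: 100 = 100
  locker 7: 90 = 90
  locker 8: 70 + 70 = 140
No arrangement into 7 storage lockers stays within capacity, so 8 is optimal.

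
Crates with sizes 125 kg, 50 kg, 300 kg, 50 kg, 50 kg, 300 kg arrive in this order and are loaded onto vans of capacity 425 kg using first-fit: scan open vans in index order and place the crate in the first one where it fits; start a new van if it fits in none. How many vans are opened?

3

  125 → van 1 (new)  [load 125/425]
  50 → van 1  [load 175/425]
  300 → van 2 (new)  [load 300/425]
  50 → van 1  [load 225/425]
  50 → van 1  [load 275/425]
  300 → van 3 (new)  [load 300/425]
3 vans opened.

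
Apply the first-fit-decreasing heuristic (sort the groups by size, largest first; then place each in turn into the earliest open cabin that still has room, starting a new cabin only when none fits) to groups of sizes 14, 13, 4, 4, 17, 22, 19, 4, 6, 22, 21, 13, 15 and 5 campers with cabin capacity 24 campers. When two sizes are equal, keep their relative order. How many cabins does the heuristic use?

Sorted descending: 22, 22, 21, 19, 17, 15, 14, 13, 13, 6, 5, 4, 4, 4.
  22 → cabin 1 (new)  [load 22/24]
  22 → cabin 2 (new)  [load 22/24]
  21 → cabin 3 (new)  [load 21/24]
  19 → cabin 4 (new)  [load 19/24]
  17 → cabin 5 (new)  [load 17/24]
  15 → cabin 6 (new)  [load 15/24]
  14 → cabin 7 (new)  [load 14/24]
  13 → cabin 8 (new)  [load 13/24]
  13 → cabin 9 (new)  [load 13/24]
  6 → cabin 5  [load 23/24]
  5 → cabin 4  [load 24/24]
  4 → cabin 6  [load 19/24]
  4 → cabin 6  [load 23/24]
  4 → cabin 7  [load 18/24]
9 cabins opened.

9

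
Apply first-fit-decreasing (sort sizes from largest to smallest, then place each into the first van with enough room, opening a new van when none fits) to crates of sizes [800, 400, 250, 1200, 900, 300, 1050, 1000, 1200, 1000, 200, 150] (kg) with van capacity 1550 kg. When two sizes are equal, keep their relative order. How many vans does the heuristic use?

Sorted descending: 1200, 1200, 1050, 1000, 1000, 900, 800, 400, 300, 250, 200, 150.
  1200 → van 1 (new)  [load 1200/1550]
  1200 → van 2 (new)  [load 1200/1550]
  1050 → van 3 (new)  [load 1050/1550]
  1000 → van 4 (new)  [load 1000/1550]
  1000 → van 5 (new)  [load 1000/1550]
  900 → van 6 (new)  [load 900/1550]
  800 → van 7 (new)  [load 800/1550]
  400 → van 3  [load 1450/1550]
  300 → van 1  [load 1500/1550]
  250 → van 2  [load 1450/1550]
  200 → van 4  [load 1200/1550]
  150 → van 4  [load 1350/1550]
7 vans opened.

7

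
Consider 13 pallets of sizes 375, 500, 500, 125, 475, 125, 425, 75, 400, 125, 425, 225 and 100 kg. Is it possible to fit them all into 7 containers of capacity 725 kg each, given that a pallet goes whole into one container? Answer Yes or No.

Yes

A valid assignment using 7 containers:
  container 1: 500 + 225 = 725
  container 2: 500 + 125 + 100 = 725
  container 3: 475 + 125 + 125 = 725
  container 4: 425 + 75 = 500
  container 5: 425 = 425
  container 6: 400 = 400
  container 7: 375 = 375
Every load is within 725 kg, so 7 containers suffice.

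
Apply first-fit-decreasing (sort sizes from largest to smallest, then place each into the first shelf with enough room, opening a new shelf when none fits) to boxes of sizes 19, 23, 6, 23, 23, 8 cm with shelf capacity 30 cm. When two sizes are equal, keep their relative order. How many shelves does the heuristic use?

Sorted descending: 23, 23, 23, 19, 8, 6.
  23 → shelf 1 (new)  [load 23/30]
  23 → shelf 2 (new)  [load 23/30]
  23 → shelf 3 (new)  [load 23/30]
  19 → shelf 4 (new)  [load 19/30]
  8 → shelf 4  [load 27/30]
  6 → shelf 1  [load 29/30]
4 shelves opened.

4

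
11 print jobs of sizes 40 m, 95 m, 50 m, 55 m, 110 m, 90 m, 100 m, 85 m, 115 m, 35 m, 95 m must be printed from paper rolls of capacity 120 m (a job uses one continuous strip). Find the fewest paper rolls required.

9

Total = 115 + 110 + 100 + 95 + 95 + 90 + 85 + 55 + 50 + 40 + 35 = 870 m.
Lower bound: ⌈870/120⌉ = 8 paper rolls.
A packing using 9 paper rolls:
  roll 1: 115 = 115
  roll 2: 110 = 110
  roll 3: 100 = 100
  roll 4: 95 = 95
  roll 5: 95 = 95
  roll 6: 90 = 90
  roll 7: 85 + 35 = 120
  roll 8: 55 + 50 = 105
  roll 9: 40 = 40
No arrangement into 8 paper rolls stays within capacity, so 9 is optimal.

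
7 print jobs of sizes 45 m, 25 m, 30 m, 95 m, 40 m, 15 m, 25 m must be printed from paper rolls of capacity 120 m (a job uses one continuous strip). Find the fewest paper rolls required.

3

Total = 95 + 45 + 40 + 30 + 25 + 25 + 15 = 275 m.
Lower bound: ⌈275/120⌉ = 3 paper rolls.
A packing using 3 paper rolls:
  roll 1: 95 + 25 = 120
  roll 2: 45 + 40 + 30 = 115
  roll 3: 25 + 15 = 40
This matches the lower bound, so 3 is optimal.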